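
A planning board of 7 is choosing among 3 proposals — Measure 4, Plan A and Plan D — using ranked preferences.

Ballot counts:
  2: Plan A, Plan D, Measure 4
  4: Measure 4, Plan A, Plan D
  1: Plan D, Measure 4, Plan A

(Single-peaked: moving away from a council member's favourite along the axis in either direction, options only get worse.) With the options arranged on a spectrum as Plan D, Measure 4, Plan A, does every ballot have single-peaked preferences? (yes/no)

no

Axis positions: Plan D=1, Measure 4=2, Plan A=3.
Ballot type 1: ranking walks positions 3-1-2; Plan D is ranked above Measure 4 even though Measure 4 lies between Plan D and the peak Plan A on the axis — preferences dip and rise again. Not single-peaked.
Ballot type 2 (peak Measure 4 at position 2): ranking walks positions 2-3-1, expanding outward from the peak — single-peaked.
Ballot type 3 (peak Plan D at position 1): ranking walks positions 1-2-3, expanding outward from the peak — single-peaked.
Ballot type 1 violates single-peakedness, so the profile is not single-peaked on this axis.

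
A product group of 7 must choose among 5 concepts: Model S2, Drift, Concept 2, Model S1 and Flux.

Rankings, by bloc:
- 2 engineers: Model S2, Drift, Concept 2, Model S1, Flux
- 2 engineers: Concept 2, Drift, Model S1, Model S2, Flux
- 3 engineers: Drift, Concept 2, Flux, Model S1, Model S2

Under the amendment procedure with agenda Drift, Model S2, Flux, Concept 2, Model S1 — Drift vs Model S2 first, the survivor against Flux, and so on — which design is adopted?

Drift

Round 1: Drift vs Model S2 — 5–2, Drift advances.
Round 2: Drift vs Flux — 7–0, Drift advances.
Round 3: Drift vs Concept 2 — 5–2, Drift advances.
Round 4: Drift vs Model S1 — 7–0, Drift advances.
The agenda winner is Drift.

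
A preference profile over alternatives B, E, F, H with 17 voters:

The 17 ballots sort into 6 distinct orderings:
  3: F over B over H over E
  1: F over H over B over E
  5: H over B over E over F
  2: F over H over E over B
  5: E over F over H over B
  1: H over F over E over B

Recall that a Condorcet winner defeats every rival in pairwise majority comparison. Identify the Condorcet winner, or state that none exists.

none

Check each pair by majority over 17 ballots:
B vs E: 3+1+5 = 9 for B, 8 for E — B by 9–8.
B vs F: B is ranked higher on 5 ballots, F on 12. F wins 12–5.
B vs H: B is ranked higher on 3 ballots, H on 14. H wins 14–3.
E vs F: 10 to 7, E.
E vs H: E preferred on 5 ballots; H wins 12–5.
F vs H: 3+1+2+5 = 11 for F, 6 for H — F by 11–6.
No alternative is unbeaten: B loses to F; E loses to B; F loses to E; H loses to F. In particular B beats E beats F beats B is a majority cycle — no Condorcet winner exists.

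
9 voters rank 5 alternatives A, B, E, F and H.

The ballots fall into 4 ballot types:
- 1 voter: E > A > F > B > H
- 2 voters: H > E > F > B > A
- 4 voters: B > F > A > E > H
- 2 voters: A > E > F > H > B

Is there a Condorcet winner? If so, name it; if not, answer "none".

none

Check each pair by majority over 9 ballots:
A vs B: 3 to 6, B.
A vs E: A is ranked higher on 4+2 = 6 ballots, E on 3. A wins 6–3.
A vs F: 1+2 = 3 for A, 6 for F — F by 6–3.
A vs H: 1+4+2 = 7 for A, 2 for H — A by 7–2.
B vs E: 4 for B, 5 for E — E by 5–4.
B vs F: B is ranked higher on 4 ballots, F on 5. F wins 5–4.
B vs H: 5 to 4, B.
E vs F: 1+2+2 = 5 for E, 4 for F — E by 5–4.
E vs H: 1+4+2 = 7 for E, 2 for H — E by 7–2.
F vs H: 7 to 2, F.
Every alternative loses at least once (A loses to B; B loses to E; E loses to A; F loses to E; H loses to A). The majority relation contains the cycle A → E → B → A, so there is no Condorcet winner.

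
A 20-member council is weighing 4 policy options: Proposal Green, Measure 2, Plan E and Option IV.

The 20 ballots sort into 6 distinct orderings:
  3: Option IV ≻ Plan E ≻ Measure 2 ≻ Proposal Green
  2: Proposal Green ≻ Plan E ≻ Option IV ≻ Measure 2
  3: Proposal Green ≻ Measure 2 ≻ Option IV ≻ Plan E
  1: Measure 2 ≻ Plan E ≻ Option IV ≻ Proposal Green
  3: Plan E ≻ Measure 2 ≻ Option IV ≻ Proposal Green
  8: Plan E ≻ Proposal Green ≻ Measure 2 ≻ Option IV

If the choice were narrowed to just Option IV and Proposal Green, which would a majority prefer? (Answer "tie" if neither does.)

Ballots ranking Option IV above Proposal Green: 3 + 1 + 3 = 7.
Ballots ranking Proposal Green above Option IV: 20 − 7 = 13.
Proposal Green wins the head-to-head 13–7.

Proposal Green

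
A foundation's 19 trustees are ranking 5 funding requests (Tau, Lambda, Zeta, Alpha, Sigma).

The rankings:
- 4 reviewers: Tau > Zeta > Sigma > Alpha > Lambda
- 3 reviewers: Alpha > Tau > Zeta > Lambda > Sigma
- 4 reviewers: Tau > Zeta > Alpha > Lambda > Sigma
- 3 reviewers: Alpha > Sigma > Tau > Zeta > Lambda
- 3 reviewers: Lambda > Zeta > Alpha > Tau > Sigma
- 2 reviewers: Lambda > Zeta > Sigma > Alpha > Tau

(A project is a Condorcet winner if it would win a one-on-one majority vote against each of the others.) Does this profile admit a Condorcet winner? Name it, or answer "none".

Pairwise majorities:
Tau vs Lambda: Tau wins 14–5.
Tau–Zeta: Tau 14–5.
Tau–Alpha: Alpha 11–8.
Tau–Sigma: Tau 14–5.
Lambda vs Zeta: Zeta, 14–5.
Lambda–Alpha: Alpha 14–5.
Lambda vs Sigma: Lambda wins 12–7.
Zeta vs Alpha: Zeta wins 13–6.
Zeta vs Sigma: Zeta, 16–3.
Alpha vs Sigma: Alpha, 13–6.
Every project loses at least once (Tau loses to Alpha; Lambda loses to Tau; Zeta loses to Tau; Alpha loses to Zeta; Sigma loses to Tau). The majority relation contains the cycle Tau beats Zeta beats Alpha beats Tau, so there is no Condorcet winner.

none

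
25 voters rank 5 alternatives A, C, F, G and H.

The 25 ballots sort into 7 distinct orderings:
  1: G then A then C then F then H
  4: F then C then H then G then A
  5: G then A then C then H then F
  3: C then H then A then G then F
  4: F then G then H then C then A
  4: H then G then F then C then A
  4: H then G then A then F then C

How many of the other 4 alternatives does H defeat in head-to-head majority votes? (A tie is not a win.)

3

H against each rival (25 voters):
H vs A: H wins 19–6.
H–C: C 13–12.
H–F: H 16–9.
H vs G: H preferred on 4+3+4+4 = 15 ballots; H wins 15–10.
H beats A, F, G; loses to C — 3 pairwise wins.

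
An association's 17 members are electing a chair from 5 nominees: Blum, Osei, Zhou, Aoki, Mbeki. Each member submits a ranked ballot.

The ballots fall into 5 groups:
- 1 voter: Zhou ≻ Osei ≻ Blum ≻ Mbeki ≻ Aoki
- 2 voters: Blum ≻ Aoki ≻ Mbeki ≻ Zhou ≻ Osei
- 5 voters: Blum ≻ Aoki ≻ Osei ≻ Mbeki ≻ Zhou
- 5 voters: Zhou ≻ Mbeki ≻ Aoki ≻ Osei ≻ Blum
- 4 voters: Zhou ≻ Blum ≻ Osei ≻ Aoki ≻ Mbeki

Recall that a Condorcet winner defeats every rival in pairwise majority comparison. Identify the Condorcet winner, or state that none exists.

Head-to-head results (17 voters):
Blum vs Osei: Blum wins 11–6.
Blum vs Zhou: Zhou wins 10–7.
Blum vs Aoki: 1+2+5+4 = 12 for Blum, 5 for Aoki — Blum by 12–5.
Blum vs Mbeki: Blum is ranked higher on 1+2+5+4 = 12 ballots, Mbeki on 5. Blum wins 12–5.
Osei vs Zhou: Zhou, 12–5.
Osei vs Aoki: Osei is ranked higher on 1+4 = 5 ballots, Aoki on 12. Aoki wins 12–5.
Osei vs Mbeki: 1+5+4 = 10 for Osei, 7 for Mbeki — Osei by 10–7.
Zhou vs Aoki: Zhou is ranked higher on 1+5+4 = 10 ballots, Aoki on 7. Zhou wins 10–7.
Zhou vs Mbeki: Zhou is ranked higher on 1+5+4 = 10 ballots, Mbeki on 7. Zhou wins 10–7.
Aoki vs Mbeki: Aoki wins 11–6.
Only Zhou has no losses; Zhou is the Condorcet winner.

Zhou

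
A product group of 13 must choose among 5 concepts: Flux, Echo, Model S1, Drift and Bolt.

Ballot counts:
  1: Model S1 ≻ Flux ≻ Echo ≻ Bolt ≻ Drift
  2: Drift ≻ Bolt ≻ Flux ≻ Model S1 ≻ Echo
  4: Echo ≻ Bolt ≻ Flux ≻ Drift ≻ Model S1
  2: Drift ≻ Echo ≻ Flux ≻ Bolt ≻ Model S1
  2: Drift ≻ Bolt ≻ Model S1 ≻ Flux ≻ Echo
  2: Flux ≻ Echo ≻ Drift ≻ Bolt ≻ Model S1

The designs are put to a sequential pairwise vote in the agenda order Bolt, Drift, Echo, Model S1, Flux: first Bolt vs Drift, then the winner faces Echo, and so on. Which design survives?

Round 1: Bolt vs Drift — 5–8, Drift advances.
Round 2: Drift vs Echo — 6–7, Echo advances.
Round 3: Echo vs Model S1 — 8–5, Echo advances.
Round 4: Echo vs Flux — 6–7, Flux advances.
The agenda winner is Flux.

Flux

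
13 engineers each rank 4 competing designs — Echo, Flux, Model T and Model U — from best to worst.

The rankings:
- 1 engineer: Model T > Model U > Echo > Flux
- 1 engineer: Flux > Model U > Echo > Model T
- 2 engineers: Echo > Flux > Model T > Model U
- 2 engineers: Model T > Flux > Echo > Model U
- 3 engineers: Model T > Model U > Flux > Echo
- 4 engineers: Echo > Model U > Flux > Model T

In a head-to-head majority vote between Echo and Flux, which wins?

Echo

Ballots ranking Echo above Flux: 1 + 2 + 4 = 7.
Ballots ranking Flux above Echo: 13 − 7 = 6.
Echo wins the head-to-head 7–6.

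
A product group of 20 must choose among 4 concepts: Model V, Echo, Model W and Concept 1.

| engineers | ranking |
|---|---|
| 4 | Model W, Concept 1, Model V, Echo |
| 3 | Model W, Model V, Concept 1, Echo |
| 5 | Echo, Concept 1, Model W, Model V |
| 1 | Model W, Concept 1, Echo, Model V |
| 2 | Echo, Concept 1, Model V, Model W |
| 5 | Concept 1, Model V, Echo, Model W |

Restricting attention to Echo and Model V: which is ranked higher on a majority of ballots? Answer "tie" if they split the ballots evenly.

Ballots ranking Echo above Model V: 5 + 1 + 2 = 8.
Ballots ranking Model V above Echo: 20 − 8 = 12.
Model V wins the head-to-head 12–8.

Model V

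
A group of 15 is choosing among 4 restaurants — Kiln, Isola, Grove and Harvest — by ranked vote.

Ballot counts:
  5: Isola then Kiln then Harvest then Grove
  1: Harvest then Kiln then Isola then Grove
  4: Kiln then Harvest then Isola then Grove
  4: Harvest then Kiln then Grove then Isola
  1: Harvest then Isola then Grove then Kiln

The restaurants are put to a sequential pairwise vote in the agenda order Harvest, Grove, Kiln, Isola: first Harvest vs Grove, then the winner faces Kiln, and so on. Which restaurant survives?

Kiln

Round 1: Harvest vs Grove — 15–0, Harvest advances.
Round 2: Harvest vs Kiln — 6–9, Kiln advances.
Round 3: Kiln vs Isola — 9–6, Kiln advances.
The agenda winner is Kiln.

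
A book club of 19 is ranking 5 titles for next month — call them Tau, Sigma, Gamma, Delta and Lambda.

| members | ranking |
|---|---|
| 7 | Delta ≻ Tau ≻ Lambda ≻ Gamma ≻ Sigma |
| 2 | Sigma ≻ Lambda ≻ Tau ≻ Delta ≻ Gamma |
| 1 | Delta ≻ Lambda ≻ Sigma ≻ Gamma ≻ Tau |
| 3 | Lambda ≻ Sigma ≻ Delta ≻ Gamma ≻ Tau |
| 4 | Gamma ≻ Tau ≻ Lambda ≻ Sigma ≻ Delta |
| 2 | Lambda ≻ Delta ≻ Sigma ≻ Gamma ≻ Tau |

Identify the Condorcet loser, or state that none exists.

Sigma

Pairwise majorities:
Tau vs Sigma: Tau wins 11–8.
Tau vs Gamma: Gamma, 10–9.
Tau–Delta: Delta 13–6.
Tau vs Lambda: Tau preferred on 7+4 = 11 ballots; Tau wins 11–8.
Sigma vs Gamma: Sigma preferred on 2+1+3+2 = 8 ballots; Gamma wins 11–8.
Sigma–Delta: Delta 10–9.
Sigma vs Lambda: Lambda wins 17–2.
Gamma vs Delta: 4 for Gamma, 15 for Delta — Delta by 15–4.
Gamma vs Lambda: Lambda, 15–4.
Delta vs Lambda: Lambda wins 11–8.
Sigma is beaten in every head-to-head and is the Condorcet loser.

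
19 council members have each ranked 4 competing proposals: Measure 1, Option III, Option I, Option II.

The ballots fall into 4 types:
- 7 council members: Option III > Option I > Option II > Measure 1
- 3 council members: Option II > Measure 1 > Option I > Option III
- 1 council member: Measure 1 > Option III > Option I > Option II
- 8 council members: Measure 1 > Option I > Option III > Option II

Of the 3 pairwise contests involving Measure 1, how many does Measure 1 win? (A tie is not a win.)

2

Measure 1 against each rival (19 council members):
Measure 1 vs Option III: Measure 1, 12–7.
Measure 1 vs Option I: Measure 1 wins 12–7.
Measure 1 vs Option II: Option II, 10–9.
Measure 1 beats Option III, Option I; loses to Option II — 2 pairwise wins.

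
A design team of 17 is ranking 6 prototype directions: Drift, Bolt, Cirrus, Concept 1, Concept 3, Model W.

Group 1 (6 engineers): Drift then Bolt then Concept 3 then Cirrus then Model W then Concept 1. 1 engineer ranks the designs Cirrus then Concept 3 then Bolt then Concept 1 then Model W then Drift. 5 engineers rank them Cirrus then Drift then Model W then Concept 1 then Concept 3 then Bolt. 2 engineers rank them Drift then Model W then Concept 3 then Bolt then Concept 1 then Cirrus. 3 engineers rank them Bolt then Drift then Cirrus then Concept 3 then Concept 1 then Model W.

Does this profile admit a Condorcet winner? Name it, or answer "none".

Drift

Head-to-head results (17 engineers):
Drift vs Bolt: Drift is ranked higher on 6+5+2 = 13 ballots, Bolt on 4. Drift wins 13–4.
Drift vs Cirrus: Drift preferred on 6+2+3 = 11 ballots; Drift wins 11–6.
Drift vs Concept 1: 6+5+2+3 = 16 for Drift, 1 for Concept 1 — Drift by 16–1.
Drift vs Concept 3: 16 to 1, Drift.
Drift vs Model W: Drift preferred on 6+5+2+3 = 16 ballots; Drift wins 16–1.
Bolt vs Cirrus: 6+2+3 = 11 for Bolt, 6 for Cirrus — Bolt by 11–6.
Bolt vs Concept 1: Bolt is ranked higher on 6+1+2+3 = 12 ballots, Concept 1 on 5. Bolt wins 12–5.
Bolt vs Concept 3: Bolt is ranked higher on 6+3 = 9 ballots, Concept 3 on 8. Bolt wins 9–8.
Bolt vs Model W: Bolt preferred on 6+1+3 = 10 ballots; Bolt wins 10–7.
Cirrus vs Concept 1: 15 to 2, Cirrus.
Cirrus vs Concept 3: 1+5+3 = 9 for Cirrus, 8 for Concept 3 — Cirrus by 9–8.
Cirrus vs Model W: 15 to 2, Cirrus.
Concept 1 vs Concept 3: Concept 1 is ranked higher on 5 ballots, Concept 3 on 12. Concept 3 wins 12–5.
Concept 1 vs Model W: 1+3 = 4 for Concept 1, 13 for Model W — Model W by 13–4.
Concept 3 vs Model W: Concept 3 preferred on 6+1+3 = 10 ballots; Concept 3 wins 10–7.
Only Drift has no losses; Drift is the Condorcet winner.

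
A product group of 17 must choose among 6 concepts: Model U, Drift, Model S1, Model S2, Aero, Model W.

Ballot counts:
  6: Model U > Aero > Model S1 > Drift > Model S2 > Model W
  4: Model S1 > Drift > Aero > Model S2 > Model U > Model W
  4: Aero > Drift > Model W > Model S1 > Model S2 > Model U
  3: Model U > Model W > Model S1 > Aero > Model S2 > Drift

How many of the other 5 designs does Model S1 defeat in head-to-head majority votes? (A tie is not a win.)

Model S1 against each rival (17 engineers):
Model S1 vs Model U: 8 to 9, Model U.
Model S1 vs Drift: Model S1 preferred on 6+4+3 = 13 ballots; Model S1 wins 13–4.
Model S1 vs Model S2: Model S1 wins 17–0.
Model S1 vs Aero: 7 to 10, Aero.
Model S1 vs Model W: Model S1 is ranked higher on 6+4 = 10 ballots, Model W on 7. Model S1 wins 10–7.
Model S1 beats Drift, Model S2, Model W; loses to Model U, Aero — 3 pairwise wins.

3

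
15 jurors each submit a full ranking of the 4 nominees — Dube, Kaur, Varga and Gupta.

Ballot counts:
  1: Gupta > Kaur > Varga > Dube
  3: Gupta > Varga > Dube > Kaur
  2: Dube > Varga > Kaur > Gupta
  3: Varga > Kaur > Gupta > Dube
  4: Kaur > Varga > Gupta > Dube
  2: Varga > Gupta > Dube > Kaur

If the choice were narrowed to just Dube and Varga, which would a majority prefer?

Ballots ranking Dube above Varga: 2.
Ballots ranking Varga above Dube: 15 − 2 = 13.
Varga wins the head-to-head 13–2.

Varga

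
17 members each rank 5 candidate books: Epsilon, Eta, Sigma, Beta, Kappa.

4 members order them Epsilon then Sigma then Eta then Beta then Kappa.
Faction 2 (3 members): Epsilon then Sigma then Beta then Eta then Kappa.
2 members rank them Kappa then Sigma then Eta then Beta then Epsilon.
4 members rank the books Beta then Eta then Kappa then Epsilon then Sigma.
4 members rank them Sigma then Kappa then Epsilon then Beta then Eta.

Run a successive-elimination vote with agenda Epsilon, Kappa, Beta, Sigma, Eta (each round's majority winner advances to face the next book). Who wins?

Sigma

Round 1: Epsilon vs Kappa — 7–10, Kappa advances.
Round 2: Kappa vs Beta — 6–11, Beta advances.
Round 3: Beta vs Sigma — 4–13, Sigma advances.
Round 4: Sigma vs Eta — 13–4, Sigma advances.
Sigma survives the agenda.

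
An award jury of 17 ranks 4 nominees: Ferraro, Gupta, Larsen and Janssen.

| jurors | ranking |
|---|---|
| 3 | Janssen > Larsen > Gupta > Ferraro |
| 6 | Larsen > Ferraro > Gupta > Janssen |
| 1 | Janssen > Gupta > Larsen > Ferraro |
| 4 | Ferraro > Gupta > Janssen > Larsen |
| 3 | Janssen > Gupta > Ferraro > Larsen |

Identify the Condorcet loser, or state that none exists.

none

Pairwise majorities:
Ferraro–Gupta: Ferraro 10–7.
Ferraro vs Larsen: 7 to 10, Larsen.
Ferraro vs Janssen: 10 to 7, Ferraro.
Gupta vs Larsen: Gupta is ranked higher on 1+4+3 = 8 ballots, Larsen on 9. Larsen wins 9–8.
Gupta vs Janssen: Gupta wins 10–7.
Larsen vs Janssen: Janssen, 11–6.
Every nominee wins at least one matchup (Ferraro beats Gupta; Gupta beats Janssen; Larsen beats Ferraro; Janssen beats Larsen), so there is no Condorcet loser.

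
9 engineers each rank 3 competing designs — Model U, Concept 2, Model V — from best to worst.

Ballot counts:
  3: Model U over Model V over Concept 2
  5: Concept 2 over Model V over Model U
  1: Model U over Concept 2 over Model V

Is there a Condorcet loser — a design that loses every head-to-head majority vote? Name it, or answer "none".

Head-to-head results (9 engineers):
Model U vs Concept 2: Model U preferred on 3+1 = 4 ballots; Concept 2 wins 5–4.
Model U vs Model V: 4 to 5, Model V.
Concept 2 vs Model V: 5+1 = 6 for Concept 2, 3 for Model V — Concept 2 by 6–3.
Only Model U has no wins; Model U is the Condorcet loser.

Model U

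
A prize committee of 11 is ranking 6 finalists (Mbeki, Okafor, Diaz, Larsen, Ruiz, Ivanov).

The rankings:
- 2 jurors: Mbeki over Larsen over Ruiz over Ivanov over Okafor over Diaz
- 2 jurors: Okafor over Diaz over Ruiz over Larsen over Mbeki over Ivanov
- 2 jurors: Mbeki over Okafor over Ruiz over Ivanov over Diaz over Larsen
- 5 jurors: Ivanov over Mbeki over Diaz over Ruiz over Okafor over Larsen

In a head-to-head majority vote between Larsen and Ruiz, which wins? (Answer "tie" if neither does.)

Ballots ranking Larsen above Ruiz: 2.
Ballots ranking Ruiz above Larsen: 11 − 2 = 9.
Ruiz wins the head-to-head 9–2.

Ruiz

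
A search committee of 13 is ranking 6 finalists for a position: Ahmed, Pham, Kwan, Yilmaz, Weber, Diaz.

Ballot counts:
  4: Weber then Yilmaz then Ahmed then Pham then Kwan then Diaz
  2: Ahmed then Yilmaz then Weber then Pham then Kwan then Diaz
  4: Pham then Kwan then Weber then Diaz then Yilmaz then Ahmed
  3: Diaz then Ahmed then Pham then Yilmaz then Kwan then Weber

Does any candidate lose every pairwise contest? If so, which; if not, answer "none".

none

Pairwise majorities:
Ahmed vs Pham: Ahmed is ranked higher on 4+2+3 = 9 ballots, Pham on 4. Ahmed wins 9–4.
Ahmed–Kwan: Ahmed 9–4.
Ahmed vs Yilmaz: 2+3 = 5 for Ahmed, 8 for Yilmaz — Yilmaz by 8–5.
Ahmed vs Weber: Weber, 8–5.
Ahmed vs Diaz: Ahmed preferred on 4+2 = 6 ballots; Diaz wins 7–6.
Pham vs Kwan: Pham wins 13–0.
Pham vs Yilmaz: Pham, 7–6.
Pham vs Weber: 4+3 = 7 for Pham, 6 for Weber — Pham by 7–6.
Pham vs Diaz: 10 to 3, Pham.
Kwan vs Yilmaz: Yilmaz, 9–4.
Kwan–Weber: Kwan 7–6.
Kwan vs Diaz: Kwan preferred on 4+2+4 = 10 ballots; Kwan wins 10–3.
Yilmaz–Weber: Weber 8–5.
Yilmaz vs Diaz: 4+2 = 6 for Yilmaz, 7 for Diaz — Diaz by 7–6.
Weber vs Diaz: 10 to 3, Weber.
Every candidate wins at least one matchup (Ahmed beats Pham; Pham beats Kwan; Kwan beats Weber; Yilmaz beats Ahmed; Weber beats Ahmed; Diaz beats Ahmed), so there is no Condorcet loser.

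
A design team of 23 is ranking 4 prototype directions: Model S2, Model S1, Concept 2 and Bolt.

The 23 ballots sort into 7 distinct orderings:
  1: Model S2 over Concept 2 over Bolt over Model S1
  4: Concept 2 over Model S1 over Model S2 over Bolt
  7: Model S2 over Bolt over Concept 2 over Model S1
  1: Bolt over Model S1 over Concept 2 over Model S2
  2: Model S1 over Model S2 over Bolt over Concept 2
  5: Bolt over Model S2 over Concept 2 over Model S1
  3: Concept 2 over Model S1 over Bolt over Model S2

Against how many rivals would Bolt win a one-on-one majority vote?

2

Bolt against each rival (23 engineers):
Bolt vs Model S2: 9 to 14, Model S2.
Bolt vs Model S1: 14 to 9, Bolt.
Bolt vs Concept 2: 7+1+2+5 = 15 for Bolt, 8 for Concept 2 — Bolt by 15–8.
Bolt beats Model S1, Concept 2; loses to Model S2 — 2 pairwise wins.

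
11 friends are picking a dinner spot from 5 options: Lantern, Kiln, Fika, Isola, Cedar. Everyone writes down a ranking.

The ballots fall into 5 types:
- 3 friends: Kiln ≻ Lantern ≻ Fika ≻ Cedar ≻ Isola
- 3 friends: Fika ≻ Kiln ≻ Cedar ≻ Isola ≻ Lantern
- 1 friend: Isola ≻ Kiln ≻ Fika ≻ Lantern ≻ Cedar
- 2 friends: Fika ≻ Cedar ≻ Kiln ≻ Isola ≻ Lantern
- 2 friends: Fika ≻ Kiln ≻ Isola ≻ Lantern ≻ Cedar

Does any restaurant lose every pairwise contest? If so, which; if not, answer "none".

Pairwise majorities:
Lantern vs Kiln: 0 for Lantern, 11 for Kiln — Kiln by 11–0.
Lantern vs Fika: Fika, 8–3.
Lantern vs Isola: Isola, 8–3.
Lantern–Cedar: Lantern 6–5.
Kiln vs Fika: Kiln is ranked higher on 3+1 = 4 ballots, Fika on 7. Fika wins 7–4.
Kiln vs Isola: Kiln wins 10–1.
Kiln vs Cedar: Kiln is ranked higher on 3+3+1+2 = 9 ballots, Cedar on 2. Kiln wins 9–2.
Fika vs Isola: 3+3+2+2 = 10 for Fika, 1 for Isola — Fika by 10–1.
Fika vs Cedar: Fika, 11–0.
Isola–Cedar: Cedar 8–3.
No restaurant is winless: Lantern beats Cedar; Kiln beats Lantern; Fika beats Lantern; Isola beats Lantern; Cedar beats Isola. There is no Condorcet loser.

none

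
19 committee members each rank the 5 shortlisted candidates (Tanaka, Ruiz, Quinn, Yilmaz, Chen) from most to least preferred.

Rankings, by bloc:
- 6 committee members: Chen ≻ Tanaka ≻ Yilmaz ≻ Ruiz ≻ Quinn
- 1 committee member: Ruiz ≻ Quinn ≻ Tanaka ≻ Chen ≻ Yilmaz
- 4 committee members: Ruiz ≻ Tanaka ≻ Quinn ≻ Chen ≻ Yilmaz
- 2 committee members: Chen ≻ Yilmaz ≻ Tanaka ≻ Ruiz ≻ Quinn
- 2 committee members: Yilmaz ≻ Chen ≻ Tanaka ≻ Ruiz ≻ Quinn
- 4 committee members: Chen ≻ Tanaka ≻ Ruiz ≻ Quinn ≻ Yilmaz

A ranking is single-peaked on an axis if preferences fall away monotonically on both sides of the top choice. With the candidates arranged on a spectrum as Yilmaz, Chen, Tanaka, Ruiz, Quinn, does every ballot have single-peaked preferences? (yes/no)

yes

Axis positions: Yilmaz=1, Chen=2, Tanaka=3, Ruiz=4, Quinn=5.
Bloc 1 (peak Chen at position 2): ranking walks positions 2-3-1-4-5, expanding outward from the peak — single-peaked.
Bloc 2 (peak Ruiz at position 4): ranking walks positions 4-5-3-2-1, expanding outward from the peak — single-peaked.
Bloc 3 (peak Ruiz at position 4): ranking walks positions 4-3-5-2-1, expanding outward from the peak — single-peaked.
Bloc 4 (peak Chen at position 2): ranking walks positions 2-1-3-4-5, expanding outward from the peak — single-peaked.
Bloc 5 (peak Yilmaz at position 1): ranking walks positions 1-2-3-4-5, expanding outward from the peak — single-peaked.
Bloc 6 (peak Chen at position 2): ranking walks positions 2-3-4-5-1, expanding outward from the peak — single-peaked.
Every ranking is single-peaked on this axis.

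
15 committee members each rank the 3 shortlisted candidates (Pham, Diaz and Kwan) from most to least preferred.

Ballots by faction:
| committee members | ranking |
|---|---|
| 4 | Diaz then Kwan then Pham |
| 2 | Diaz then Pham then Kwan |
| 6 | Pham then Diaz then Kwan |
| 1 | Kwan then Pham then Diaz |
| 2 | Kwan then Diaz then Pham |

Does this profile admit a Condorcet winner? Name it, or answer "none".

Diaz

Head-to-head results (15 committee members):
Pham vs Diaz: Pham preferred on 6+1 = 7 ballots; Diaz wins 8–7.
Pham vs Kwan: Pham preferred on 2+6 = 8 ballots; Pham wins 8–7.
Diaz vs Kwan: 4+2+6 = 12 for Diaz, 3 for Kwan — Diaz by 12–3.
Diaz wins every pairwise contest, so Diaz is the Condorcet winner.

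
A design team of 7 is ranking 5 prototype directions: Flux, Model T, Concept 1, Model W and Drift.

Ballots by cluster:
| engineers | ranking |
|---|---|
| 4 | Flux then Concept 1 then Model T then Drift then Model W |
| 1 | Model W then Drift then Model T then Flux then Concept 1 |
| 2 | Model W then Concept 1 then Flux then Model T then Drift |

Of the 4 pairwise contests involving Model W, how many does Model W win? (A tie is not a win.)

Model W against each rival (7 engineers):
Model W vs Flux: Model W is ranked higher on 1+2 = 3 ballots, Flux on 4. Flux wins 4–3.
Model W vs Model T: 1+2 = 3 for Model W, 4 for Model T — Model T by 4–3.
Model W vs Concept 1: 1+2 = 3 for Model W, 4 for Concept 1 — Concept 1 by 4–3.
Model W vs Drift: 1+2 = 3 for Model W, 4 for Drift — Drift by 4–3.
Model W beats no one; loses to Flux, Model T, Concept 1, Drift — 0 pairwise wins.

0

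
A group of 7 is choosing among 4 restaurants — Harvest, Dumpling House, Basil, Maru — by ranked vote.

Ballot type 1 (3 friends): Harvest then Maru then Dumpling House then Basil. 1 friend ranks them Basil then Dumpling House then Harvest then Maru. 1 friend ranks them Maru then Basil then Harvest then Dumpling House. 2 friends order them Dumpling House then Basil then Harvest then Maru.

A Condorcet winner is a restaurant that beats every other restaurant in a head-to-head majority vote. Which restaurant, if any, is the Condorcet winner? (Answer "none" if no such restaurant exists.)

Head-to-head results (7 friends):
Harvest vs Dumpling House: 4 to 3, Harvest.
Harvest vs Basil: Harvest preferred on 3 ballots; Basil wins 4–3.
Harvest vs Maru: Harvest is ranked higher on 3+1+2 = 6 ballots, Maru on 1. Harvest wins 6–1.
Dumpling House vs Basil: Dumpling House preferred on 3+2 = 5 ballots; Dumpling House wins 5–2.
Dumpling House vs Maru: Dumpling House preferred on 1+2 = 3 ballots; Maru wins 4–3.
Basil vs Maru: Basil preferred on 1+2 = 3 ballots; Maru wins 4–3.
Every restaurant loses at least once (Harvest loses to Basil; Dumpling House loses to Harvest; Basil loses to Dumpling House; Maru loses to Harvest). The majority relation contains the cycle Harvest → Dumpling House → Basil → Harvest, so there is no Condorcet winner.

none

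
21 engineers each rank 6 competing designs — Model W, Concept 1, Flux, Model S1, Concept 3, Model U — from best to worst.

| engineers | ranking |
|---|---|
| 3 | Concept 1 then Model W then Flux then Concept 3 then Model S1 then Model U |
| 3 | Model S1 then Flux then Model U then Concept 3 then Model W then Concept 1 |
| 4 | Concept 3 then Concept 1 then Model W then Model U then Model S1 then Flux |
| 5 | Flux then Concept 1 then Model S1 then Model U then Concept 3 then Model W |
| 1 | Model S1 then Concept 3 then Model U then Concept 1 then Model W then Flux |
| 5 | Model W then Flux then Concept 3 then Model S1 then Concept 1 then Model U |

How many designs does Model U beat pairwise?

Model U against each rival (21 engineers):
Model U vs Model W: Model U preferred on 3+5+1 = 9 ballots; Model W wins 12–9.
Model U vs Concept 1: 3+1 = 4 for Model U, 17 for Concept 1 — Concept 1 by 17–4.
Model U vs Flux: 4+1 = 5 for Model U, 16 for Flux — Flux by 16–5.
Model U vs Model S1: 4 for Model U, 17 for Model S1 — Model S1 by 17–4.
Model U vs Concept 3: 8 to 13, Concept 3.
Model U beats no one; loses to Model W, Concept 1, Flux, Model S1, Concept 3 — 0 pairwise wins.

0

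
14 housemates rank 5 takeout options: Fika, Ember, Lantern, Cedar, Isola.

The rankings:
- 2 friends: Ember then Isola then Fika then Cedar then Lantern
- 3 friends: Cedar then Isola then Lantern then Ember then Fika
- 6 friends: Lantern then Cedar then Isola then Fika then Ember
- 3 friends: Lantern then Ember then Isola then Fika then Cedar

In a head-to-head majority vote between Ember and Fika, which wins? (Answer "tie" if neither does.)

Ember

Ballots ranking Ember above Fika: 2 + 3 + 3 = 8.
Ballots ranking Fika above Ember: 14 − 8 = 6.
Ember wins the head-to-head 8–6.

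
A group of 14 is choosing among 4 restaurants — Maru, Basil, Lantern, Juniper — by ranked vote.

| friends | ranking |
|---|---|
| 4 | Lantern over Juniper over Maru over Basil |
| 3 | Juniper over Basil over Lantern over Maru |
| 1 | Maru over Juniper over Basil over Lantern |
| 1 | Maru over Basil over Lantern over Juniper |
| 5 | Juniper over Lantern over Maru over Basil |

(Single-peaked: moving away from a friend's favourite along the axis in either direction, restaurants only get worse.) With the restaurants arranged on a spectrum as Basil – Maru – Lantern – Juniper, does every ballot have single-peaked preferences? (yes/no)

Axis positions: Basil=1, Maru=2, Lantern=3, Juniper=4.
Faction 1 (peak Lantern at position 3): ranking walks positions 3-4-2-1, expanding outward from the peak — single-peaked.
Faction 2: ranking walks positions 4-1-3-2; Basil is ranked above Lantern even though Lantern lies between Basil and the peak Juniper on the axis — preferences dip and rise again. Not single-peaked.
Faction 3: ranking walks positions 2-4-1-3; Juniper is ranked above Lantern even though Lantern lies between Juniper and the peak Maru on the axis — preferences dip and rise again. Not single-peaked.
Faction 4 (peak Maru at position 2): ranking walks positions 2-1-3-4, expanding outward from the peak — single-peaked.
Faction 5 (peak Juniper at position 4): ranking walks positions 4-3-2-1, expanding outward from the peak — single-peaked.
Faction 2 violates single-peakedness, so the profile is not single-peaked on this axis.

no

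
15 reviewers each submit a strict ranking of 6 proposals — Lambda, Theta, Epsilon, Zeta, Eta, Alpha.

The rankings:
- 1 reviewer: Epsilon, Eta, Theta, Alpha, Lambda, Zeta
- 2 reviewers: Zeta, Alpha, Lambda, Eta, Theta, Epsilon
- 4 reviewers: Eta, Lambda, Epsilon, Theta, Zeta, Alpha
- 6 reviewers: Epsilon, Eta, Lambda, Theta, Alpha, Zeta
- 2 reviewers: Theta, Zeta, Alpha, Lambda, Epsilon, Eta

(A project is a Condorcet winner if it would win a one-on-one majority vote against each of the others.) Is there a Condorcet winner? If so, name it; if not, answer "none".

Pairwise majorities:
Lambda vs Theta: Lambda wins 12–3.
Lambda–Epsilon: Lambda 8–7.
Lambda vs Zeta: Lambda, 11–4.
Lambda–Eta: Eta 11–4.
Lambda vs Alpha: Lambda wins 10–5.
Theta–Epsilon: Epsilon 11–4.
Theta vs Zeta: Theta, 13–2.
Theta vs Eta: Eta wins 13–2.
Theta vs Alpha: Theta, 13–2.
Epsilon–Zeta: Epsilon 11–4.
Epsilon vs Eta: Epsilon, 9–6.
Epsilon vs Alpha: Epsilon, 11–4.
Zeta vs Eta: Eta, 11–4.
Zeta vs Alpha: Zeta, 8–7.
Eta vs Alpha: Eta wins 11–4.
Every project loses at least once (Lambda loses to Eta; Theta loses to Lambda; Epsilon loses to Lambda; Zeta loses to Lambda; Eta loses to Epsilon; Alpha loses to Lambda). The majority relation contains the cycle Lambda > Epsilon > Eta > Lambda, so there is no Condorcet winner.

none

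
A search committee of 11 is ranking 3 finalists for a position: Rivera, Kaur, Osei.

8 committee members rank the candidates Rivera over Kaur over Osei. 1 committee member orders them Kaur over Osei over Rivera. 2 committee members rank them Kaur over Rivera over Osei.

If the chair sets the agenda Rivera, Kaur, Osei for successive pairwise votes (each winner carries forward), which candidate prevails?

Rivera

Round 1: Rivera vs Kaur — 8–3, Rivera advances.
Round 2: Rivera vs Osei — 10–1, Rivera advances.
Rivera survives the agenda.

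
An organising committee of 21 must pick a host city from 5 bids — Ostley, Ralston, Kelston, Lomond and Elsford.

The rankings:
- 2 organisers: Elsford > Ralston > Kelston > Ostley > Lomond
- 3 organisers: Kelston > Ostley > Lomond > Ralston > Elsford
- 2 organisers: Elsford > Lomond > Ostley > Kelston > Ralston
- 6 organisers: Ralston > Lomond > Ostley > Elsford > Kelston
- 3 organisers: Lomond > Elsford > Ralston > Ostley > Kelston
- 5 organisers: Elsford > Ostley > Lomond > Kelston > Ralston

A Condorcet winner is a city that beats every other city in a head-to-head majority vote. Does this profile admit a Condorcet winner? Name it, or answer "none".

Lomond

Pairwise majorities:
Ostley vs Ralston: Ostley is ranked higher on 3+2+5 = 10 ballots, Ralston on 11. Ralston wins 11–10.
Ostley vs Kelston: 2+6+3+5 = 16 for Ostley, 5 for Kelston — Ostley by 16–5.
Ostley vs Lomond: 10 to 11, Lomond.
Ostley vs Elsford: 9 to 12, Elsford.
Ralston vs Kelston: Ralston preferred on 2+6+3 = 11 ballots; Ralston wins 11–10.
Ralston vs Lomond: 2+6 = 8 for Ralston, 13 for Lomond — Lomond by 13–8.
Ralston vs Elsford: Ralston preferred on 3+6 = 9 ballots; Elsford wins 12–9.
Kelston vs Lomond: Kelston is ranked higher on 2+3 = 5 ballots, Lomond on 16. Lomond wins 16–5.
Kelston vs Elsford: Kelston preferred on 3 ballots; Elsford wins 18–3.
Lomond vs Elsford: Lomond is ranked higher on 3+6+3 = 12 ballots, Elsford on 9. Lomond wins 12–9.
Only Lomond has no losses; Lomond is the Condorcet winner.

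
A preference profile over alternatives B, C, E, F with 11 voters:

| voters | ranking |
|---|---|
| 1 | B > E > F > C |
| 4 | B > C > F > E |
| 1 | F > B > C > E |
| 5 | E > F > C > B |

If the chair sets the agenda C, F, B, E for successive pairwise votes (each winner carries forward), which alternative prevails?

Round 1: C vs F — 4–7, F advances.
Round 2: F vs B — 6–5, F advances.
Round 3: F vs E — 5–6, E advances.
The agenda winner is E.

E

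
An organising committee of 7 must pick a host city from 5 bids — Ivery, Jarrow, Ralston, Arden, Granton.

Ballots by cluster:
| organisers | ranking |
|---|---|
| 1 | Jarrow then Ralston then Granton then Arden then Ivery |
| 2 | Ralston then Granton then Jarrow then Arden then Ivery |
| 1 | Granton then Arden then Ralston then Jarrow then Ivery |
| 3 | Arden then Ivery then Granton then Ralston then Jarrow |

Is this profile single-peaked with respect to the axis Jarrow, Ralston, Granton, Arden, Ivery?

yes

Axis positions: Jarrow=1, Ralston=2, Granton=3, Arden=4, Ivery=5.
Cluster 1 (peak Jarrow at position 1): ranking walks positions 1-2-3-4-5, expanding outward from the peak — single-peaked.
Cluster 2 (peak Ralston at position 2): ranking walks positions 2-3-1-4-5, expanding outward from the peak — single-peaked.
Cluster 3 (peak Granton at position 3): ranking walks positions 3-4-2-1-5, expanding outward from the peak — single-peaked.
Cluster 4 (peak Arden at position 4): ranking walks positions 4-5-3-2-1, expanding outward from the peak — single-peaked.
Every ranking is single-peaked on this axis.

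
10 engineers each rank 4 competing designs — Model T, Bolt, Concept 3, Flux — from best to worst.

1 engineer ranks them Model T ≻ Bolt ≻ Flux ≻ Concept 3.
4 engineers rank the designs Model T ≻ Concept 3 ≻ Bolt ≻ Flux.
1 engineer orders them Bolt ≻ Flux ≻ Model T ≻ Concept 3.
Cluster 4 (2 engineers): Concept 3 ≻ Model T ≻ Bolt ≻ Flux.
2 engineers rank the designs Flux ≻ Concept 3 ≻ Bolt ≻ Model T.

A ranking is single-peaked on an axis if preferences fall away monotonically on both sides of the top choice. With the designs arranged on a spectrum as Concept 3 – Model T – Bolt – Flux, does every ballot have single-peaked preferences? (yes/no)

Axis positions: Concept 3=1, Model T=2, Bolt=3, Flux=4.
Cluster 1 (peak Model T at position 2): ranking walks positions 2-3-4-1, expanding outward from the peak — single-peaked.
Cluster 2 (peak Model T at position 2): ranking walks positions 2-1-3-4, expanding outward from the peak — single-peaked.
Cluster 3 (peak Bolt at position 3): ranking walks positions 3-4-2-1, expanding outward from the peak — single-peaked.
Cluster 4 (peak Concept 3 at position 1): ranking walks positions 1-2-3-4, expanding outward from the peak — single-peaked.
Cluster 5: ranking walks positions 4-1-3-2; Concept 3 is ranked above Bolt even though Bolt lies between Concept 3 and the peak Flux on the axis — preferences dip and rise again. Not single-peaked.
Cluster 5 violates single-peakedness, so the profile is not single-peaked on this axis.

no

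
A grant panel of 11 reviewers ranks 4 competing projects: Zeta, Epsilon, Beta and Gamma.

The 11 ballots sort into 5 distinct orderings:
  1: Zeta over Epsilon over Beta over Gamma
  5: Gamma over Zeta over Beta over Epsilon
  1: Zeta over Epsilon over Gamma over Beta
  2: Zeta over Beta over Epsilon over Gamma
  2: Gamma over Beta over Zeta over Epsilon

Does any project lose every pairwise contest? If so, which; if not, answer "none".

Epsilon

Head-to-head results (11 reviewers):
Zeta vs Epsilon: Zeta preferred on 1+5+1+2+2 = 11 ballots; Zeta wins 11–0.
Zeta–Beta: Zeta 9–2.
Zeta vs Gamma: Gamma wins 7–4.
Epsilon vs Beta: Epsilon is ranked higher on 1+1 = 2 ballots, Beta on 9. Beta wins 9–2.
Epsilon vs Gamma: Gamma, 7–4.
Beta vs Gamma: Beta preferred on 1+2 = 3 ballots; Gamma wins 8–3.
Epsilon loses to every other project — it is the Condorcet loser.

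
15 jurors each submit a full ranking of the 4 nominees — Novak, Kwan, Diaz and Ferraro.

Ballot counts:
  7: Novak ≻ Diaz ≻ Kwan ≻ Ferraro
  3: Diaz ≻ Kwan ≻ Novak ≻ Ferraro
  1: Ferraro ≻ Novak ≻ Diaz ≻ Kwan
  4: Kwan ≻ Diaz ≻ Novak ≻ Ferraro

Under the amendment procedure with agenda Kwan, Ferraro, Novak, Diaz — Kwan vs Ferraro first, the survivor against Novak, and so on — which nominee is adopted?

Novak

Round 1: Kwan vs Ferraro — 14–1, Kwan advances.
Round 2: Kwan vs Novak — 7–8, Novak advances.
Round 3: Novak vs Diaz — 8–7, Novak advances.
The agenda winner is Novak.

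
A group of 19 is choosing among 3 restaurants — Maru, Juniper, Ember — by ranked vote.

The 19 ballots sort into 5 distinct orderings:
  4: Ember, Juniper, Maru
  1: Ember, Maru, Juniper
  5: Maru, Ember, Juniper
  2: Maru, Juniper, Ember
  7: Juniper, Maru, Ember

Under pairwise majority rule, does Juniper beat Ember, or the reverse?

Ember

Ballots ranking Juniper above Ember: 2 + 7 = 9.
Ballots ranking Ember above Juniper: 19 − 9 = 10.
Ember wins the head-to-head 10–9.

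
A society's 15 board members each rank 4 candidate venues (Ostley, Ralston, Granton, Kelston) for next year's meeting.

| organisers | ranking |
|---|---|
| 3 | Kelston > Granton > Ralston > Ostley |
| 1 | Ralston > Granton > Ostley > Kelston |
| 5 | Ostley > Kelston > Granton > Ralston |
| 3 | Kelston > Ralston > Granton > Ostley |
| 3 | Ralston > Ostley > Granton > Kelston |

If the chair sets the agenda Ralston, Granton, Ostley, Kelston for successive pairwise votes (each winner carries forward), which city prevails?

Round 1: Ralston vs Granton — 7–8, Granton advances.
Round 2: Granton vs Ostley — 7–8, Ostley advances.
Round 3: Ostley vs Kelston — 9–6, Ostley advances.
The agenda winner is Ostley.

Ostley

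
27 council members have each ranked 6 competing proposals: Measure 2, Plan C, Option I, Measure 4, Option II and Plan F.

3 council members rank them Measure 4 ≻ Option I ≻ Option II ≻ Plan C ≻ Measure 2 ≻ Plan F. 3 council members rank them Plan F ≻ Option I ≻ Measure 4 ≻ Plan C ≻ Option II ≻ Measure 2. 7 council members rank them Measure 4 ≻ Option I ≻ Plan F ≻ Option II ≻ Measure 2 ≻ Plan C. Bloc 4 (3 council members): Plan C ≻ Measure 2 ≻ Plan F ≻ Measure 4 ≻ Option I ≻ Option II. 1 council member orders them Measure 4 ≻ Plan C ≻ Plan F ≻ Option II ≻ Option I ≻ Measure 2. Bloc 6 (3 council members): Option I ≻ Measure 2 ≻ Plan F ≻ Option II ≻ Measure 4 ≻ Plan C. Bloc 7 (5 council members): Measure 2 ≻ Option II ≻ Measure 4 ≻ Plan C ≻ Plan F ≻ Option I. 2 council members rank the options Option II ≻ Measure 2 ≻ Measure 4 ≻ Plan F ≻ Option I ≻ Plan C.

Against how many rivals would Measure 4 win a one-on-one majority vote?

Measure 4 against each rival (27 council members):
Measure 4 vs Measure 2: Measure 4 is ranked higher on 3+3+7+1 = 14 ballots, Measure 2 on 13. Measure 4 wins 14–13.
Measure 4–Plan C: Measure 4 24–3.
Measure 4 vs Option I: Measure 4 wins 21–6.
Measure 4 vs Option II: 3+3+7+3+1 = 17 for Measure 4, 10 for Option II — Measure 4 by 17–10.
Measure 4–Plan F: Measure 4 18–9.
Measure 4 beats Measure 2, Plan C, Option I, Option II, Plan F — 5 pairwise wins.

5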